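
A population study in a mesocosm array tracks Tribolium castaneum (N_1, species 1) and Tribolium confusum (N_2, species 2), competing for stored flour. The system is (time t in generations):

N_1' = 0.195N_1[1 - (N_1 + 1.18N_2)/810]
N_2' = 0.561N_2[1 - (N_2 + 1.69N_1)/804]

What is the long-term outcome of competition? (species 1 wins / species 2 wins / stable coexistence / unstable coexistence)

Compare the nullcline intercepts: K1/α12 = 810/1.18 = 686 < K2 = 804; K2/α21 = 804/1.69 = 476 < K1 = 810.
Since both are reversed, neither can invade when rare; the interior point is a saddle.

unstable coexistence (outcome depends on initial conditions)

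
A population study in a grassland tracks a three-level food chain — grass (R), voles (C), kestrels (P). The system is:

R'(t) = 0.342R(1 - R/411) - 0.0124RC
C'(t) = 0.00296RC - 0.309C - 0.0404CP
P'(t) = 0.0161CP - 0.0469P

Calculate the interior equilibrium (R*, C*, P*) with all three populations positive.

From dP/dt = 0: 0.0161C* = 0.0469, so C* = 2.91.
From dR/dt = 0: 0.342(1 - R*/411) = 0.0124·2.91, giving R* = 411·(1 - 0.106) = 368.
From dC/dt = 0: 0.00296·368 - 0.309 = 0.0404P*, so P* = 0.779/0.0404 = 19.3.

R* ≈ 368, C* ≈ 2.91, P* ≈ 19.3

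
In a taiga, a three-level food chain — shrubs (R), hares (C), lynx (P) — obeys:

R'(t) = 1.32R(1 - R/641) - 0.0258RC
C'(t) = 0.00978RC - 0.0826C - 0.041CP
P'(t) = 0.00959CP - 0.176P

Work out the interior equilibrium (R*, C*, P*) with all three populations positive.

From dP/dt = 0: 0.00959C* = 0.176, so C* = 18.4.
From dR/dt = 0: 1.32(1 - R*/641) = 0.0258·18.4, giving R* = 641·(1 - 0.359) = 411.
From dC/dt = 0: 0.00978·411 - 0.0826 = 0.041P*, so P* = 3.94/0.041 = 96.

R* ≈ 411, C* ≈ 18.4, P* ≈ 96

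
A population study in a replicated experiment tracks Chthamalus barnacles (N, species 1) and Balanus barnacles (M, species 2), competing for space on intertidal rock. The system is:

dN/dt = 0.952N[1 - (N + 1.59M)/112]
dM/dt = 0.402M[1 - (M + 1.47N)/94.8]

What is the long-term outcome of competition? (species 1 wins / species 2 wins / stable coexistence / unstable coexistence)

Compare the nullcline intercepts: K1/α12 = 112/1.59 = 70.4 < K2 = 94.8; K2/α21 = 94.8/1.47 = 64.5 < K1 = 112.
Since both are reversed, neither can invade when rare; the interior point is a saddle.

unstable coexistence (outcome depends on initial conditions)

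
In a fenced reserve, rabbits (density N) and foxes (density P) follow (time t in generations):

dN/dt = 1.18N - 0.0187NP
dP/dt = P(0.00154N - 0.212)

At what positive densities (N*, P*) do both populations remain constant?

Set dP/dt = 0 with P > 0: 0.00154N - 0.212 = 0, so N* = 0.212/0.00154 = 138.
Set dN/dt = 0 with N > 0: 1.18 - 0.0187P = 0, so P* = 1.18/0.0187 = 63.1.

N* ≈ 138, P* ≈ 63.1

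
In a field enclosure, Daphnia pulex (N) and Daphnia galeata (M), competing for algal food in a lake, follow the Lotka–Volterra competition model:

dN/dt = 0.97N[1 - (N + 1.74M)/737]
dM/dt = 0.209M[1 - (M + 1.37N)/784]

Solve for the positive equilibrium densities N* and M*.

Setting both brackets to zero gives the nullclines N + 1.74M = 737 and 1.37N + M = 784.
Substituting M = 784 - 1.37N into the first: N(1 - 1.74·1.37) = 737 - 1.74·784.
So N* = -627/-1.38 = 453, and then M* = 784 - 1.37·453 = 163.

N* ≈ 453, M* ≈ 163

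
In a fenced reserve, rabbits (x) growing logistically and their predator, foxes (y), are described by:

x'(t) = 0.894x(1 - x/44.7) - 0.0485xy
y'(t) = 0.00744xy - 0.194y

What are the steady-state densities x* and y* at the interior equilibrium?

From dy/dt = 0 with y > 0: 0.00744x* = 0.194, so x* = 26.1.
Substitute into dx/dt = 0: 0.894(1 - 26.1/44.7) = 0.0485y*.
The bracket is 0.417, giving y* = 0.372/0.0485 = 7.68.

x* ≈ 26.1, y* ≈ 7.68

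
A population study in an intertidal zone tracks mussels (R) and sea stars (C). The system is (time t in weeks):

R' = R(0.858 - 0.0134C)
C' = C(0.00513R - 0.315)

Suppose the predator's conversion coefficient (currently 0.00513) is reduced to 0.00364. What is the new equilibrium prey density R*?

R* ≈ 86.5

At the interior fixed point, setting dC/dt = 0 with C > 0 fixes R* = (predator death rate)/(RC coefficient) — independent of the other coefficients.
With the change, R* = 0.315/0.00364 = 86.5; it rises from 61.4.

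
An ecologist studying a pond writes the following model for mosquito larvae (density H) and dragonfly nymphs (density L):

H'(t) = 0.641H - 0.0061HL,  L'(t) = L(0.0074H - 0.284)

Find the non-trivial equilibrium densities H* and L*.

Set dL/dt = 0 with L > 0: 0.0074H - 0.284 = 0, so H* = 0.284/0.0074 = 38.4.
Set dH/dt = 0 with H > 0: 0.641 - 0.0061L = 0, so L* = 0.641/0.0061 = 105.

H* ≈ 38.4, L* ≈ 105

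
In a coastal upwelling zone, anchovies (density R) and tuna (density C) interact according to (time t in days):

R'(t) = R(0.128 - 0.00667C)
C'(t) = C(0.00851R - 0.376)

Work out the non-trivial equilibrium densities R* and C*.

R* ≈ 44.2, C* ≈ 19.2

Set dC/dt = 0 with C > 0: 0.00851R - 0.376 = 0, so R* = 0.376/0.00851 = 44.2.
Set dR/dt = 0 with R > 0: 0.128 - 0.00667C = 0, so C* = 0.128/0.00667 = 19.2.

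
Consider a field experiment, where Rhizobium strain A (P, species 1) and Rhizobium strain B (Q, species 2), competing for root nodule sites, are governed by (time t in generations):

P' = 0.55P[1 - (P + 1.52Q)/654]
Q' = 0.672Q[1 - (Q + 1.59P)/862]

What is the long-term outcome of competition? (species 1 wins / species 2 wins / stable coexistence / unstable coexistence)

unstable coexistence (outcome depends on initial conditions)

Compare the nullcline intercepts: K1/α12 = 654/1.52 = 430 < K2 = 862; K2/α21 = 862/1.59 = 542 < K1 = 654.
Since both are reversed, neither can invade when rare; the interior point is a saddle.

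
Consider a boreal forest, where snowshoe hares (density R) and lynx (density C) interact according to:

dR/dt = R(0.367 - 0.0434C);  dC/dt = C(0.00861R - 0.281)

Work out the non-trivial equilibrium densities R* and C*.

R* ≈ 32.6, C* ≈ 8.46

Set dC/dt = 0 with C > 0: 0.00861R - 0.281 = 0, so R* = 0.281/0.00861 = 32.6.
Set dR/dt = 0 with R > 0: 0.367 - 0.0434C = 0, so C* = 0.367/0.0434 = 8.46.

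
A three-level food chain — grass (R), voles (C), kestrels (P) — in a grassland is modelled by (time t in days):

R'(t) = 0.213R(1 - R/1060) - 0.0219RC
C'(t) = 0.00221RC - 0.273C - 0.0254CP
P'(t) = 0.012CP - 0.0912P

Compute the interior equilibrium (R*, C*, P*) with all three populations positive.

R* ≈ 232, C* ≈ 7.6, P* ≈ 9.41

From dP/dt = 0: 0.012C* = 0.0912, so C* = 7.6.
From dR/dt = 0: 0.213(1 - R*/1060) = 0.0219·7.6, giving R* = 1060·(1 - 0.781) = 232.
From dC/dt = 0: 0.00221·232 - 0.273 = 0.0254P*, so P* = 0.239/0.0254 = 9.41.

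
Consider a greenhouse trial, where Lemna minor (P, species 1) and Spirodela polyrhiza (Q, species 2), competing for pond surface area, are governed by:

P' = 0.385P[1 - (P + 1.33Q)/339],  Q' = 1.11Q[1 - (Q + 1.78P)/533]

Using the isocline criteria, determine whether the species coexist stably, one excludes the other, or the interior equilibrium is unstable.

Compare the nullcline intercepts: K1/α12 = 339/1.33 = 255 < K2 = 533; K2/α21 = 533/1.78 = 299 < K1 = 339.
Since both are reversed, neither can invade when rare; the interior point is a saddle.

unstable coexistence (outcome depends on initial conditions)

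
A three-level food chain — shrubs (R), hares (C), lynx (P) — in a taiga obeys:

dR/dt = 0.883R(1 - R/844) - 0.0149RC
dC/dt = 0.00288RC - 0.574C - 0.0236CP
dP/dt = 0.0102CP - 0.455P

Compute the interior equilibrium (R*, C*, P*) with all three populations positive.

R* ≈ 209, C* ≈ 44.6, P* ≈ 1.15

From dP/dt = 0: 0.0102C* = 0.455, so C* = 44.6.
From dR/dt = 0: 0.883(1 - R*/844) = 0.0149·44.6, giving R* = 844·(1 - 0.753) = 209.
From dC/dt = 0: 0.00288·209 - 0.574 = 0.0236P*, so P* = 0.0271/0.0236 = 1.15.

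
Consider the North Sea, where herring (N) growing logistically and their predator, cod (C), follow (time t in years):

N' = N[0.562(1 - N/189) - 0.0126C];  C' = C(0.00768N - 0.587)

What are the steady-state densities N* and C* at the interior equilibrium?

From dC/dt = 0 with C > 0: 0.00768N* = 0.587, so N* = 76.4.
Substitute into dN/dt = 0: 0.562(1 - 76.4/189) = 0.0126C*.
The bracket is 0.596, giving C* = 0.335/0.0126 = 26.6.

N* ≈ 76.4, C* ≈ 26.6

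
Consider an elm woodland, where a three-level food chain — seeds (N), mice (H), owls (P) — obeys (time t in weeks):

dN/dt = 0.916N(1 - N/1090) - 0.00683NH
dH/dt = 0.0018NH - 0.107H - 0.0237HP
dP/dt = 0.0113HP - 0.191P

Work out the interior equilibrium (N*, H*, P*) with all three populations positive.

From dP/dt = 0: 0.0113H* = 0.191, so H* = 16.9.
From dN/dt = 0: 0.916(1 - N*/1090) = 0.00683·16.9, giving N* = 1090·(1 - 0.126) = 953.
From dH/dt = 0: 0.0018·953 - 0.107 = 0.0237P*, so P* = 1.61/0.0237 = 67.8.

N* ≈ 953, H* ≈ 16.9, P* ≈ 67.8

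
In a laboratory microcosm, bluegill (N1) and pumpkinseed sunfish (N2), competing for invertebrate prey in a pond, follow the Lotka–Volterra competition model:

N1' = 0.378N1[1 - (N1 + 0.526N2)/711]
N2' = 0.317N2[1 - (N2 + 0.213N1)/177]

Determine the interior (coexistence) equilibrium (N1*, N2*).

Setting both brackets to zero gives the nullclines N1 + 0.526N2 = 711 and 0.213N1 + N2 = 177.
Substituting N2 = 177 - 0.213N1 into the first: N1(1 - 0.526·0.213) = 711 - 0.526·177.
So N1* = 618/0.888 = 696, and then N2* = 177 - 0.213·696 = 28.8.

N1* ≈ 696, N2* ≈ 28.8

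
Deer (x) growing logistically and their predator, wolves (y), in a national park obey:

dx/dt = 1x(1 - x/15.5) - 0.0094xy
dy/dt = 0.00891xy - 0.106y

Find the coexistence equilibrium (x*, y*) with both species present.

From dy/dt = 0 with y > 0: 0.00891x* = 0.106, so x* = 11.9.
Substitute into dx/dt = 0: 1(1 - 11.9/15.5) = 0.0094y*.
The bracket is 0.232, giving y* = 0.232/0.0094 = 24.7.

x* ≈ 11.9, y* ≈ 24.7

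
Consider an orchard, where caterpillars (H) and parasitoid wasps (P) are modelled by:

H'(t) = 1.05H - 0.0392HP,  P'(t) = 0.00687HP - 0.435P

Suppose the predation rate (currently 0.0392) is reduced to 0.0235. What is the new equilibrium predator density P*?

At the interior fixed point, setting dH/dt = 0 with H > 0 fixes P* = (prey growth rate)/(HP coefficient) — independent of the other coefficients.
With the change, P* = 1.05/0.0235 = 44.7; it rises from 26.8.

P* ≈ 44.7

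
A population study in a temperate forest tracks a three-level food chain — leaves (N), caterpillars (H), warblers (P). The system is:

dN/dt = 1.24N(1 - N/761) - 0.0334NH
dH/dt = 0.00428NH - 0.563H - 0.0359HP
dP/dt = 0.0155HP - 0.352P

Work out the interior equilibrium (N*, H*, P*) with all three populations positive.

From dP/dt = 0: 0.0155H* = 0.352, so H* = 22.7.
From dN/dt = 0: 1.24(1 - N*/761) = 0.0334·22.7, giving N* = 761·(1 - 0.612) = 295.
From dH/dt = 0: 0.00428·295 - 0.563 = 0.0359P*, so P* = 0.702/0.0359 = 19.5.

N* ≈ 295, H* ≈ 22.7, P* ≈ 19.5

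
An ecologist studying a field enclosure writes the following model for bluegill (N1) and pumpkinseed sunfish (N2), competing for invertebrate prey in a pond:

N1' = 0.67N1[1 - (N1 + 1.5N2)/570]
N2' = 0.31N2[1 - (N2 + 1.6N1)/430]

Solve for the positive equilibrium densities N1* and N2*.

N1* ≈ 53.6, N2* ≈ 344

Setting both brackets to zero gives the nullclines N1 + 1.5N2 = 570 and 1.6N1 + N2 = 430.
Substituting N2 = 430 - 1.6N1 into the first: N1(1 - 1.5·1.6) = 570 - 1.5·430.
So N1* = -75/-1.4 = 53.6, and then N2* = 430 - 1.6·53.6 = 344.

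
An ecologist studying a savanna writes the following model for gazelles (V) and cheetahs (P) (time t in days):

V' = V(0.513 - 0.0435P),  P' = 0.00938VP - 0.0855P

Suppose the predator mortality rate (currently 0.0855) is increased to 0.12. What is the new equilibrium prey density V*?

At the interior fixed point, setting dP/dt = 0 with P > 0 fixes V* = (predator death rate)/(VP coefficient) — independent of the other coefficients.
With the change, V* = 0.12/0.00938 = 12.8; it rises from 9.12.

V* ≈ 12.8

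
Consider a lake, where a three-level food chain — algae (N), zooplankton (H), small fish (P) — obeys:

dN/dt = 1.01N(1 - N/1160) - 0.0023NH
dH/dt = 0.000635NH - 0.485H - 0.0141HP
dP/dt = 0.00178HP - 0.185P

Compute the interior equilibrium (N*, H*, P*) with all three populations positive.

N* ≈ 885, H* ≈ 104, P* ≈ 5.48

From dP/dt = 0: 0.00178H* = 0.185, so H* = 104.
From dN/dt = 0: 1.01(1 - N*/1160) = 0.0023·104, giving N* = 1160·(1 - 0.237) = 885.
From dH/dt = 0: 0.000635·885 - 0.485 = 0.0141P*, so P* = 0.0773/0.0141 = 5.48.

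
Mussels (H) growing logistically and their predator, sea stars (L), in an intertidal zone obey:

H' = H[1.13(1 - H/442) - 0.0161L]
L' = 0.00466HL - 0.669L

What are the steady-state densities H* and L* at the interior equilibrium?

H* ≈ 144, L* ≈ 47.4

From dL/dt = 0 with L > 0: 0.00466H* = 0.669, so H* = 144.
Substitute into dH/dt = 0: 1.13(1 - 144/442) = 0.0161L*.
The bracket is 0.675, giving L* = 0.763/0.0161 = 47.4.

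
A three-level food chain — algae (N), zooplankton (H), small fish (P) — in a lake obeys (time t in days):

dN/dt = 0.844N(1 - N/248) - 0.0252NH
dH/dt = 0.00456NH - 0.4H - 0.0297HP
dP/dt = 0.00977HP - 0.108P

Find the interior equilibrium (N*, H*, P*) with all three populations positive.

N* ≈ 166, H* ≈ 11.1, P* ≈ 12

From dP/dt = 0: 0.00977H* = 0.108, so H* = 11.1.
From dN/dt = 0: 0.844(1 - N*/248) = 0.0252·11.1, giving N* = 248·(1 - 0.33) = 166.
From dH/dt = 0: 0.00456·166 - 0.4 = 0.0297P*, so P* = 0.358/0.0297 = 12.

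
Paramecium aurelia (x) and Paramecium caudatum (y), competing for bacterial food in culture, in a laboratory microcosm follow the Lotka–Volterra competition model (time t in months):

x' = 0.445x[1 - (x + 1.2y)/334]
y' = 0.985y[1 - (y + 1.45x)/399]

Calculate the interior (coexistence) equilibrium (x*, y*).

x* ≈ 196, y* ≈ 115

Setting both brackets to zero gives the nullclines x + 1.2y = 334 and 1.45x + y = 399.
Substituting y = 399 - 1.45x into the first: x(1 - 1.2·1.45) = 334 - 1.2·399.
So x* = -145/-0.74 = 196, and then y* = 399 - 1.45·196 = 115.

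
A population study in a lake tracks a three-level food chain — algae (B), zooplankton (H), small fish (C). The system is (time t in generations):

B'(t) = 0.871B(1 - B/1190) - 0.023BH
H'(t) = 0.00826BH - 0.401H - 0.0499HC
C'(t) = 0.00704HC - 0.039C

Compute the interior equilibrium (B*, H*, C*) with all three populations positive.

From dC/dt = 0: 0.00704H* = 0.039, so H* = 5.54.
From dB/dt = 0: 0.871(1 - B*/1190) = 0.023·5.54, giving B* = 1190·(1 - 0.146) = 1020.
From dH/dt = 0: 0.00826·1020 - 0.401 = 0.0499C*, so C* = 7.99/0.0499 = 160.

B* ≈ 1020, H* ≈ 5.54, C* ≈ 160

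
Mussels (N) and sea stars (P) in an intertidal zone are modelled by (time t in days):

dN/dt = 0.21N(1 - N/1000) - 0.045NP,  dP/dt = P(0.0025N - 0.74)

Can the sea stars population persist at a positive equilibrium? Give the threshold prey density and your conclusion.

The predator equation gives dP/dt > 0 only when N > 0.74/0.0025 = 296.
Without the predator, N → K = 1000. Since 1000 > 296, the predator can invade and persist.

Threshold N = 296; K > 296, so yes, the predator persists.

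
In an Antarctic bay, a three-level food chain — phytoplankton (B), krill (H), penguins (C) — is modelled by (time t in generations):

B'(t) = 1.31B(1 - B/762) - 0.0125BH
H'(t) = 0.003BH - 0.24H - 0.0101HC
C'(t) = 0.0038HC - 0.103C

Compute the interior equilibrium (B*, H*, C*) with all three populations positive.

From dC/dt = 0: 0.0038H* = 0.103, so H* = 27.1.
From dB/dt = 0: 1.31(1 - B*/762) = 0.0125·27.1, giving B* = 762·(1 - 0.259) = 565.
From dH/dt = 0: 0.003·565 - 0.24 = 0.0101C*, so C* = 1.45/0.0101 = 144.

B* ≈ 565, H* ≈ 27.1, C* ≈ 144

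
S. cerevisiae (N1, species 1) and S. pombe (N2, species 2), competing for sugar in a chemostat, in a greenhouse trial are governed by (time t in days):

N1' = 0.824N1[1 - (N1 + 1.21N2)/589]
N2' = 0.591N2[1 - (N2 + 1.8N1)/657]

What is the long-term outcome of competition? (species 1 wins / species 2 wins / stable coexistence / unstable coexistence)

unstable coexistence (outcome depends on initial conditions)

Compare the nullcline intercepts: K1/α12 = 589/1.21 = 487 < K2 = 657; K2/α21 = 657/1.8 = 365 < K1 = 589.
Since both are reversed, neither can invade when rare; the interior point is a saddle.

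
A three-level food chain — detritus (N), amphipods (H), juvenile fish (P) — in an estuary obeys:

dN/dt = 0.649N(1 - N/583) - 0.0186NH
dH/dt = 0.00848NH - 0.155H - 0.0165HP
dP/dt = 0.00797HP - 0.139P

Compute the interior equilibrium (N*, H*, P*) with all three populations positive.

N* ≈ 292, H* ≈ 17.4, P* ≈ 140

From dP/dt = 0: 0.00797H* = 0.139, so H* = 17.4.
From dN/dt = 0: 0.649(1 - N*/583) = 0.0186·17.4, giving N* = 583·(1 - 0.5) = 292.
From dH/dt = 0: 0.00848·292 - 0.155 = 0.0165P*, so P* = 2.32/0.0165 = 140.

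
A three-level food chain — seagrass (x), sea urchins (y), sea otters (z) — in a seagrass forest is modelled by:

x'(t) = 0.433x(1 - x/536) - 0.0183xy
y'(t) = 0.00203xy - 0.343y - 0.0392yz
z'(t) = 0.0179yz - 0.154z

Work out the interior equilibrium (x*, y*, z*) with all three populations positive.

From dz/dt = 0: 0.0179y* = 0.154, so y* = 8.6.
From dx/dt = 0: 0.433(1 - x*/536) = 0.0183·8.6, giving x* = 536·(1 - 0.364) = 341.
From dy/dt = 0: 0.00203·341 - 0.343 = 0.0392z*, so z* = 0.349/0.0392 = 8.91.

x* ≈ 341, y* ≈ 8.6, z* ≈ 8.91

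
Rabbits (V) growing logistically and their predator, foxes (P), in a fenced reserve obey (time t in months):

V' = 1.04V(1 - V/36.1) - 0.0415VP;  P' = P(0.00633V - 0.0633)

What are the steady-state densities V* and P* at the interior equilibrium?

V* ≈ 10, P* ≈ 18.1

From dP/dt = 0 with P > 0: 0.00633V* = 0.0633, so V* = 10.
Substitute into dV/dt = 0: 1.04(1 - 10/36.1) = 0.0415P*.
The bracket is 0.723, giving P* = 0.752/0.0415 = 18.1.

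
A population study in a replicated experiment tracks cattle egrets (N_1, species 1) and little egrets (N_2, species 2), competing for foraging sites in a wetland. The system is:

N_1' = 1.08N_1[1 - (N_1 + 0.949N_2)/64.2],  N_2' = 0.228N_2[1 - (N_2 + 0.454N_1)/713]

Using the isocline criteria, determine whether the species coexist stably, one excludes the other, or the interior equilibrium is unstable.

species 2 excludes species 1

Compare the nullcline intercepts: K1/α12 = 64.2/0.949 = 67.7 < K2 = 713; K2/α21 = 713/0.454 = 1570 > K1 = 64.2.
Since the inequalities point opposite ways, species 2 can invade but species 1 cannot.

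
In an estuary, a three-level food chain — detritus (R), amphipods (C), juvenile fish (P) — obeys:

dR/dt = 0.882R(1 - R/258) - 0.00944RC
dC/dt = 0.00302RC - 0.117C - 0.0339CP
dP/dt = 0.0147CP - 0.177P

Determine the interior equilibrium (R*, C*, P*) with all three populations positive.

R* ≈ 225, C* ≈ 12, P* ≈ 16.6

From dP/dt = 0: 0.0147C* = 0.177, so C* = 12.
From dR/dt = 0: 0.882(1 - R*/258) = 0.00944·12, giving R* = 258·(1 - 0.129) = 225.
From dC/dt = 0: 0.00302·225 - 0.117 = 0.0339P*, so P* = 0.562/0.0339 = 16.6.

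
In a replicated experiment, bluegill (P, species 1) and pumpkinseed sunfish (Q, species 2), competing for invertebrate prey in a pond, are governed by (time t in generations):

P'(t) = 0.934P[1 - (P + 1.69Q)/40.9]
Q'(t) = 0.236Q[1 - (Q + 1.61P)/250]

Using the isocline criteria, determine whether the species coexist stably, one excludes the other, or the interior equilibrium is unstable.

Compare the nullcline intercepts: K1/α12 = 40.9/1.69 = 24.2 < K2 = 250; K2/α21 = 250/1.61 = 155 > K1 = 40.9.
Since the inequalities point opposite ways, species 2 can invade but species 1 cannot.

species 2 excludes species 1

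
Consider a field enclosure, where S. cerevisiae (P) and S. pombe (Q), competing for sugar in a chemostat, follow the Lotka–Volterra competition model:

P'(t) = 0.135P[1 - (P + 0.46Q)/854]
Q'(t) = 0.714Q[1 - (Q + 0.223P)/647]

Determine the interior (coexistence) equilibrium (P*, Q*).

Setting both brackets to zero gives the nullclines P + 0.46Q = 854 and 0.223P + Q = 647.
Substituting Q = 647 - 0.223P into the first: P(1 - 0.46·0.223) = 854 - 0.46·647.
So P* = 556/0.897 = 620, and then Q* = 647 - 0.223·620 = 509.

P* ≈ 620, Q* ≈ 509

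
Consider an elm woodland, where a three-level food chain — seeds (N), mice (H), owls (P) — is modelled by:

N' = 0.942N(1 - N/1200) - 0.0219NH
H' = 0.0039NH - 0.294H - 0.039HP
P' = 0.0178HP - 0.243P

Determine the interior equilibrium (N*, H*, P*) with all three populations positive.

N* ≈ 819, H* ≈ 13.7, P* ≈ 74.4

From dP/dt = 0: 0.0178H* = 0.243, so H* = 13.7.
From dN/dt = 0: 0.942(1 - N*/1200) = 0.0219·13.7, giving N* = 1200·(1 - 0.317) = 819.
From dH/dt = 0: 0.0039·819 - 0.294 = 0.039P*, so P* = 2.9/0.039 = 74.4.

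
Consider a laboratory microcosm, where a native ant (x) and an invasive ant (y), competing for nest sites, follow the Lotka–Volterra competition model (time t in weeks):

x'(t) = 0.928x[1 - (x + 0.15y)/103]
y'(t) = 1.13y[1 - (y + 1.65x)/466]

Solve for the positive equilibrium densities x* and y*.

Setting both brackets to zero gives the nullclines x + 0.15y = 103 and 1.65x + y = 466.
Substituting y = 466 - 1.65x into the first: x(1 - 0.15·1.65) = 103 - 0.15·466.
So x* = 33.1/0.753 = 44, and then y* = 466 - 1.65·44 = 393.

x* ≈ 44, y* ≈ 393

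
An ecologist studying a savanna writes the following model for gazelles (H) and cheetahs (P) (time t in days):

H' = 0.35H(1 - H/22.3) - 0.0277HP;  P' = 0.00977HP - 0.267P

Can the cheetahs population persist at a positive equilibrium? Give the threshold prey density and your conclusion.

Threshold H = 27.3; K < 27.3, so no, the predator goes extinct.

The predator equation gives dP/dt > 0 only when H > 0.267/0.00977 = 27.3.
Without the predator, H → K = 22.3. Since 22.3 < 27.3, the predator cannot invade.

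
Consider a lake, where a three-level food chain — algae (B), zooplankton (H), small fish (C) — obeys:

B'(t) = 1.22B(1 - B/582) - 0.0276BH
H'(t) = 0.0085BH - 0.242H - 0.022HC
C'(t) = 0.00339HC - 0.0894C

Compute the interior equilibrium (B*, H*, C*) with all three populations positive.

B* ≈ 235, H* ≈ 26.4, C* ≈ 79.7

From dC/dt = 0: 0.00339H* = 0.0894, so H* = 26.4.
From dB/dt = 0: 1.22(1 - B*/582) = 0.0276·26.4, giving B* = 582·(1 - 0.597) = 235.
From dH/dt = 0: 0.0085·235 - 0.242 = 0.022C*, so C* = 1.75/0.022 = 79.7.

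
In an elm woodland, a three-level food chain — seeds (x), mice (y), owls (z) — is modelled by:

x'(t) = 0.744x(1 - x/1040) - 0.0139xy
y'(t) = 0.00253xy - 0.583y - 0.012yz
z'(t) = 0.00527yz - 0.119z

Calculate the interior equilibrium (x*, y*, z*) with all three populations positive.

x* ≈ 601, y* ≈ 22.6, z* ≈ 78.2

From dz/dt = 0: 0.00527y* = 0.119, so y* = 22.6.
From dx/dt = 0: 0.744(1 - x*/1040) = 0.0139·22.6, giving x* = 1040·(1 - 0.422) = 601.
From dy/dt = 0: 0.00253·601 - 0.583 = 0.012z*, so z* = 0.938/0.012 = 78.2.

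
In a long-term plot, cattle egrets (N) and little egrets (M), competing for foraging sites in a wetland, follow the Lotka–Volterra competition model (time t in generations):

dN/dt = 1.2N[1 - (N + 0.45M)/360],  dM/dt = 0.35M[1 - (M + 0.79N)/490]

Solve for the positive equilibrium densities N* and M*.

Setting both brackets to zero gives the nullclines N + 0.45M = 360 and 0.79N + M = 490.
Substituting M = 490 - 0.79N into the first: N(1 - 0.45·0.79) = 360 - 0.45·490.
So N* = 140/0.644 = 216, and then M* = 490 - 0.79·216 = 319.

N* ≈ 216, M* ≈ 319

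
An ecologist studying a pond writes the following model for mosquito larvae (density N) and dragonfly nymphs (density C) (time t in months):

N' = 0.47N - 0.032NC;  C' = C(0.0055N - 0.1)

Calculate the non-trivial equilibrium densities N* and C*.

Set dC/dt = 0 with C > 0: 0.0055N - 0.1 = 0, so N* = 0.1/0.0055 = 18.2.
Set dN/dt = 0 with N > 0: 0.47 - 0.032C = 0, so C* = 0.47/0.032 = 14.7.

N* ≈ 18.2, C* ≈ 14.7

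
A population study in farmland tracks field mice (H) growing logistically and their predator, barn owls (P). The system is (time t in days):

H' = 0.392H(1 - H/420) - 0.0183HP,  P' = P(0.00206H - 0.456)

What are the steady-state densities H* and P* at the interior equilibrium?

H* ≈ 221, P* ≈ 10.1

From dP/dt = 0 with P > 0: 0.00206H* = 0.456, so H* = 221.
Substitute into dH/dt = 0: 0.392(1 - 221/420) = 0.0183P*.
The bracket is 0.473, giving P* = 0.185/0.0183 = 10.1.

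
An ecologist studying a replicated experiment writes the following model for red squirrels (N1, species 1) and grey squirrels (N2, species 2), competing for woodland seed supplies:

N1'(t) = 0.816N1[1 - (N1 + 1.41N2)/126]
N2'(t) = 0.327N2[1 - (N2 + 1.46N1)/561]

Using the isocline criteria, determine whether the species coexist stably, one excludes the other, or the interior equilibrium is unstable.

Compare the nullcline intercepts: K1/α12 = 126/1.41 = 89.4 < K2 = 561; K2/α21 = 561/1.46 = 384 > K1 = 126.
Since the inequalities point opposite ways, species 2 can invade but species 1 cannot.

species 2 excludes species 1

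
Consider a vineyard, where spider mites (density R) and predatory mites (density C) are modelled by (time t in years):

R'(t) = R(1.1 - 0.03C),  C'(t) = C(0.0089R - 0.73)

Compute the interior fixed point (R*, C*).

R* ≈ 82, C* ≈ 36.7

Set dC/dt = 0 with C > 0: 0.0089R - 0.73 = 0, so R* = 0.73/0.0089 = 82.
Set dR/dt = 0 with R > 0: 1.1 - 0.03C = 0, so C* = 1.1/0.03 = 36.7.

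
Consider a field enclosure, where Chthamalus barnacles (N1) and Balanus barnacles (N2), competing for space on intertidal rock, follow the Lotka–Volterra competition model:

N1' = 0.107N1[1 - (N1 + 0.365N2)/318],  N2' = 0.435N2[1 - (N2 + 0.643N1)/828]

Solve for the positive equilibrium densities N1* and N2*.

Setting both brackets to zero gives the nullclines N1 + 0.365N2 = 318 and 0.643N1 + N2 = 828.
Substituting N2 = 828 - 0.643N1 into the first: N1(1 - 0.365·0.643) = 318 - 0.365·828.
So N1* = 15.8/0.765 = 20.6, and then N2* = 828 - 0.643·20.6 = 815.

N1* ≈ 20.6, N2* ≈ 815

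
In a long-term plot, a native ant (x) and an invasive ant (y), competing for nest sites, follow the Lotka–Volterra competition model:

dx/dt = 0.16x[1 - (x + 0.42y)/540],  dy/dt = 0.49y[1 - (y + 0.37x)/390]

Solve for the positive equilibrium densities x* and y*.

Setting both brackets to zero gives the nullclines x + 0.42y = 540 and 0.37x + y = 390.
Substituting y = 390 - 0.37x into the first: x(1 - 0.42·0.37) = 540 - 0.42·390.
So x* = 376/0.845 = 445, and then y* = 390 - 0.37·445 = 225.

x* ≈ 445, y* ≈ 225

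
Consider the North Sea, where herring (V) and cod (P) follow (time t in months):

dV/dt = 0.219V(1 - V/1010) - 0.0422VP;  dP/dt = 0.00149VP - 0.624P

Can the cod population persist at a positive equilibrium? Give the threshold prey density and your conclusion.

The predator equation gives dP/dt > 0 only when V > 0.624/0.00149 = 419.
Without the predator, V → K = 1010. Since 1010 > 419, the predator can invade and persist.

Threshold V = 419; K > 419, so yes, the predator persists.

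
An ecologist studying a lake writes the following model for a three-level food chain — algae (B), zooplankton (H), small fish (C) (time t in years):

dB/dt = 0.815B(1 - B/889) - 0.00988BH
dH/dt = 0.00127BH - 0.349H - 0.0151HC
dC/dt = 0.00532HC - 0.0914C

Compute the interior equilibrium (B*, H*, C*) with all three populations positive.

B* ≈ 704, H* ≈ 17.2, C* ≈ 36.1

From dC/dt = 0: 0.00532H* = 0.0914, so H* = 17.2.
From dB/dt = 0: 0.815(1 - B*/889) = 0.00988·17.2, giving B* = 889·(1 - 0.208) = 704.
From dH/dt = 0: 0.00127·704 - 0.349 = 0.0151C*, so C* = 0.545/0.0151 = 36.1.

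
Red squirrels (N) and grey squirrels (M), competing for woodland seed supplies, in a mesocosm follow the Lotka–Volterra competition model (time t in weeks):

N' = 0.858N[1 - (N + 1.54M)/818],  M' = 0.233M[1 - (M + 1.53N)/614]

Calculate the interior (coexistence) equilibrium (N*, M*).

N* ≈ 94.1, M* ≈ 470

Setting both brackets to zero gives the nullclines N + 1.54M = 818 and 1.53N + M = 614.
Substituting M = 614 - 1.53N into the first: N(1 - 1.54·1.53) = 818 - 1.54·614.
So N* = -128/-1.36 = 94.1, and then M* = 614 - 1.53·94.1 = 470.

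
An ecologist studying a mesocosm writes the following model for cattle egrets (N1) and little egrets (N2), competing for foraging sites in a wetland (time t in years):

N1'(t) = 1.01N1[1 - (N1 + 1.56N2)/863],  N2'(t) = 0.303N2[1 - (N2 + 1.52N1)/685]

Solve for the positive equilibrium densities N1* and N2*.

N1* ≈ 150, N2* ≈ 457

Setting both brackets to zero gives the nullclines N1 + 1.56N2 = 863 and 1.52N1 + N2 = 685.
Substituting N2 = 685 - 1.52N1 into the first: N1(1 - 1.56·1.52) = 863 - 1.56·685.
So N1* = -206/-1.37 = 150, and then N2* = 685 - 1.52·150 = 457.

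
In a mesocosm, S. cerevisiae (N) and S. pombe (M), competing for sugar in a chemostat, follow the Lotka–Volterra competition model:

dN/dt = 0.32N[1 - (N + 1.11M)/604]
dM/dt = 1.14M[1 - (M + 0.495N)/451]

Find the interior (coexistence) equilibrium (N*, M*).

N* ≈ 229, M* ≈ 337

Setting both brackets to zero gives the nullclines N + 1.11M = 604 and 0.495N + M = 451.
Substituting M = 451 - 0.495N into the first: N(1 - 1.11·0.495) = 604 - 1.11·451.
So N* = 103/0.451 = 229, and then M* = 451 - 0.495·229 = 337.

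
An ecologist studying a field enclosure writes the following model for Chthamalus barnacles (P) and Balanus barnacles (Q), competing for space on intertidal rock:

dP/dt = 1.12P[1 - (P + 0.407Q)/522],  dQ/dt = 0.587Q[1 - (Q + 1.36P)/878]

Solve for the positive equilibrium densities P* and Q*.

Setting both brackets to zero gives the nullclines P + 0.407Q = 522 and 1.36P + Q = 878.
Substituting Q = 878 - 1.36P into the first: P(1 - 0.407·1.36) = 522 - 0.407·878.
So P* = 165/0.446 = 369, and then Q* = 878 - 1.36·369 = 376.

P* ≈ 369, Q* ≈ 376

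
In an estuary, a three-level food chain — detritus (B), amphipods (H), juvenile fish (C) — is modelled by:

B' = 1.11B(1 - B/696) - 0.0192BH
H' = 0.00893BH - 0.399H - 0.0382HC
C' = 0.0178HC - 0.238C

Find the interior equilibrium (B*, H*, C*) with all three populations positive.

From dC/dt = 0: 0.0178H* = 0.238, so H* = 13.4.
From dB/dt = 0: 1.11(1 - B*/696) = 0.0192·13.4, giving B* = 696·(1 - 0.231) = 535.
From dH/dt = 0: 0.00893·535 - 0.399 = 0.0382C*, so C* = 4.38/0.0382 = 115.

B* ≈ 535, H* ≈ 13.4, C* ≈ 115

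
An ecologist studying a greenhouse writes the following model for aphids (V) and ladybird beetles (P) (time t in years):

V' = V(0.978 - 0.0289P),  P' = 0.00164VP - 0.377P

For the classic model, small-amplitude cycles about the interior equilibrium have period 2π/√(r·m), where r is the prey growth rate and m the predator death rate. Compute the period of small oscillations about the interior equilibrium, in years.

T ≈ 10.3 years

Here r = 0.978 and m = 0.377, so r·m = 0.369.
ω = √0.369 = 0.607 per year, hence T = 2π/ω ≈ 10.3 years.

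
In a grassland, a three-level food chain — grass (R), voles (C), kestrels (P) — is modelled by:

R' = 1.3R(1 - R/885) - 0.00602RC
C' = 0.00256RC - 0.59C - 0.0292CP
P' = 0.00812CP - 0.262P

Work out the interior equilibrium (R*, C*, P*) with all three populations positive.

R* ≈ 753, C* ≈ 32.3, P* ≈ 45.8

From dP/dt = 0: 0.00812C* = 0.262, so C* = 32.3.
From dR/dt = 0: 1.3(1 - R*/885) = 0.00602·32.3, giving R* = 885·(1 - 0.149) = 753.
From dC/dt = 0: 0.00256·753 - 0.59 = 0.0292P*, so P* = 1.34/0.0292 = 45.8.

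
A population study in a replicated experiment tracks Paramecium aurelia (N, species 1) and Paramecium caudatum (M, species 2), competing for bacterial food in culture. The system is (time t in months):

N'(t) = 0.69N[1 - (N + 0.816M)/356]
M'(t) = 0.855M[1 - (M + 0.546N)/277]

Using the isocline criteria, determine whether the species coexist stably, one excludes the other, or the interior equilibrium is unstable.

Compare the nullcline intercepts: K1/α12 = 356/0.816 = 436 > K2 = 277; K2/α21 = 277/0.546 = 507 > K1 = 356.
Since both inequalities hold, each species can invade when rare, so the interior equilibrium is stable.

stable coexistence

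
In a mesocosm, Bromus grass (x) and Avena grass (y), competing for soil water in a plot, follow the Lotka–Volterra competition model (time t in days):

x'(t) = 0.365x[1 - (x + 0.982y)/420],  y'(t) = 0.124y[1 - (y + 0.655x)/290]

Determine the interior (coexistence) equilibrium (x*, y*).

Setting both brackets to zero gives the nullclines x + 0.982y = 420 and 0.655x + y = 290.
Substituting y = 290 - 0.655x into the first: x(1 - 0.982·0.655) = 420 - 0.982·290.
So x* = 135/0.357 = 379, and then y* = 290 - 0.655·379 = 41.8.

x* ≈ 379, y* ≈ 41.8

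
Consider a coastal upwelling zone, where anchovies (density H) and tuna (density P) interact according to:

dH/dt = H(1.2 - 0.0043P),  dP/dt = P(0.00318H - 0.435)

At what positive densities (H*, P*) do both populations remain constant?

Set dP/dt = 0 with P > 0: 0.00318H - 0.435 = 0, so H* = 0.435/0.00318 = 137.
Set dH/dt = 0 with H > 0: 1.2 - 0.0043P = 0, so P* = 1.2/0.0043 = 279.

H* ≈ 137, P* ≈ 279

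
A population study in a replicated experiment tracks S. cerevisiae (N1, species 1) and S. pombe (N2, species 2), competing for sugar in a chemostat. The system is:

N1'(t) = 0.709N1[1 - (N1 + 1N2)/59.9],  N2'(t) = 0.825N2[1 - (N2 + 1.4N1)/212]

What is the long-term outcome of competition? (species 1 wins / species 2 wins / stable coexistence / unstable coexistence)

species 2 excludes species 1

Compare the nullcline intercepts: K1/α12 = 59.9/1 = 59.9 < K2 = 212; K2/α21 = 212/1.4 = 151 > K1 = 59.9.
Since the inequalities point opposite ways, species 2 can invade but species 1 cannot.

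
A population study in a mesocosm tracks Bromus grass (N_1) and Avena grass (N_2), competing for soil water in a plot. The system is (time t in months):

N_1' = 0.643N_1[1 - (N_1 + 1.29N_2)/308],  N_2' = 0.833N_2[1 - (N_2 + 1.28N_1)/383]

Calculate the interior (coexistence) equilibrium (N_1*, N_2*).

Setting both brackets to zero gives the nullclines N_1 + 1.29N_2 = 308 and 1.28N_1 + N_2 = 383.
Substituting N_2 = 383 - 1.28N_1 into the first: N_1(1 - 1.29·1.28) = 308 - 1.29·383.
So N_1* = -186/-0.651 = 286, and then N_2* = 383 - 1.28·286 = 17.3.

N_1* ≈ 286, N_2* ≈ 17.3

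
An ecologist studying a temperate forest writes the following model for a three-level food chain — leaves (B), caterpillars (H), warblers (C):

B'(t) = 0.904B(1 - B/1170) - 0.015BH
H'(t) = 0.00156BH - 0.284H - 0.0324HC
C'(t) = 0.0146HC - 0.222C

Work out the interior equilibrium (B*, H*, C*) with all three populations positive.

B* ≈ 875, H* ≈ 15.2, C* ≈ 33.4

From dC/dt = 0: 0.0146H* = 0.222, so H* = 15.2.
From dB/dt = 0: 0.904(1 - B*/1170) = 0.015·15.2, giving B* = 1170·(1 - 0.252) = 875.
From dH/dt = 0: 0.00156·875 - 0.284 = 0.0324C*, so C* = 1.08/0.0324 = 33.4.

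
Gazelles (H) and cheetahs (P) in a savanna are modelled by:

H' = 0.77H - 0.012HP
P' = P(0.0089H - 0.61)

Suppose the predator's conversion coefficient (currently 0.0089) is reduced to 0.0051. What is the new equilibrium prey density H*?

H* ≈ 120

At the interior fixed point, setting dP/dt = 0 with P > 0 fixes H* = (predator death rate)/(HP coefficient) — independent of the other coefficients.
With the change, H* = 0.61/0.0051 = 120; it rises from 68.5.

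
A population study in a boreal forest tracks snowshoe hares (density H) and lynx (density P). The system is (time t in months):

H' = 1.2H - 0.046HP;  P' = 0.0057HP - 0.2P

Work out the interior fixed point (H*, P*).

Set dP/dt = 0 with P > 0: 0.0057H - 0.2 = 0, so H* = 0.2/0.0057 = 35.1.
Set dH/dt = 0 with H > 0: 1.2 - 0.046P = 0, so P* = 1.2/0.046 = 26.1.

H* ≈ 35.1, P* ≈ 26.1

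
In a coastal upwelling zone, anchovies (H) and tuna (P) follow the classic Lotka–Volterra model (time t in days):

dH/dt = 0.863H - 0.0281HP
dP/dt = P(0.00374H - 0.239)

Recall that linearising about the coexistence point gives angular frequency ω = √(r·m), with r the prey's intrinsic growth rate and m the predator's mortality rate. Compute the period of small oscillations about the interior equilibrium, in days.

Here r = 0.863 and m = 0.239, so r·m = 0.206.
ω = √0.206 = 0.454 per day, hence T = 2π/ω ≈ 13.8 days.

T ≈ 13.8 days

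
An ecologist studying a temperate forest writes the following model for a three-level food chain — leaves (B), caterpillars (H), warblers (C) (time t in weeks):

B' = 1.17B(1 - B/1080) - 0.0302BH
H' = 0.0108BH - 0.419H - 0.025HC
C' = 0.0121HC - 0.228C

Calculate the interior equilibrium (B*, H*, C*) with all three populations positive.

B* ≈ 555, H* ≈ 18.8, C* ≈ 223

From dC/dt = 0: 0.0121H* = 0.228, so H* = 18.8.
From dB/dt = 0: 1.17(1 - B*/1080) = 0.0302·18.8, giving B* = 1080·(1 - 0.486) = 555.
From dH/dt = 0: 0.0108·555 - 0.419 = 0.025C*, so C* = 5.57/0.025 = 223.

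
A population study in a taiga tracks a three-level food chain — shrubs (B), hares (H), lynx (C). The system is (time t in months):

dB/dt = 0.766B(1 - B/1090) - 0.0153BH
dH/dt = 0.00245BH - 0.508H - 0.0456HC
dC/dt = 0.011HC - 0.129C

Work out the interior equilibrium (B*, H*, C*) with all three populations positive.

B* ≈ 835, H* ≈ 11.7, C* ≈ 33.7

From dC/dt = 0: 0.011H* = 0.129, so H* = 11.7.
From dB/dt = 0: 0.766(1 - B*/1090) = 0.0153·11.7, giving B* = 1090·(1 - 0.234) = 835.
From dH/dt = 0: 0.00245·835 - 0.508 = 0.0456C*, so C* = 1.54/0.0456 = 33.7.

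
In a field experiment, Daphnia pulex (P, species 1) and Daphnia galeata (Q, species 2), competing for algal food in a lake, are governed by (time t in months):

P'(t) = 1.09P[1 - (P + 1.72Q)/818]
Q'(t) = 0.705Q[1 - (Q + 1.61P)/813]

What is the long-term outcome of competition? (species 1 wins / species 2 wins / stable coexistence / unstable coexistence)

Compare the nullcline intercepts: K1/α12 = 818/1.72 = 476 < K2 = 813; K2/α21 = 813/1.61 = 505 < K1 = 818.
Since both are reversed, neither can invade when rare; the interior point is a saddle.

unstable coexistence (outcome depends on initial conditions)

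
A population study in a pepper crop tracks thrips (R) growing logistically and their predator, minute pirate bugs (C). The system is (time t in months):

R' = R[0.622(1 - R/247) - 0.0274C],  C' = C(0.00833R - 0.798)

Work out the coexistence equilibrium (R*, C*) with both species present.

R* ≈ 95.8, C* ≈ 13.9

From dC/dt = 0 with C > 0: 0.00833R* = 0.798, so R* = 95.8.
Substitute into dR/dt = 0: 0.622(1 - 95.8/247) = 0.0274C*.
The bracket is 0.612, giving C* = 0.381/0.0274 = 13.9.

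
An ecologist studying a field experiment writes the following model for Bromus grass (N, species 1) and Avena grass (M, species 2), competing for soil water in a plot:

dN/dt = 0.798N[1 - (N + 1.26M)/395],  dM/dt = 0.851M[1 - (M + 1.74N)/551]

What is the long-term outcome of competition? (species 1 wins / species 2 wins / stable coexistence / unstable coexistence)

unstable coexistence (outcome depends on initial conditions)

Compare the nullcline intercepts: K1/α12 = 395/1.26 = 313 < K2 = 551; K2/α21 = 551/1.74 = 317 < K1 = 395.
Since both are reversed, neither can invade when rare; the interior point is a saddle.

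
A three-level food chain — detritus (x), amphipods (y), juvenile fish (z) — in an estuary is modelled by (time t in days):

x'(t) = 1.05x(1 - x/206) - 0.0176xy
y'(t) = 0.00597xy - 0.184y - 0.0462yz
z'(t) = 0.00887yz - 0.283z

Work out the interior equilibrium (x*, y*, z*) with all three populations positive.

x* ≈ 95.8, y* ≈ 31.9, z* ≈ 8.4

From dz/dt = 0: 0.00887y* = 0.283, so y* = 31.9.
From dx/dt = 0: 1.05(1 - x*/206) = 0.0176·31.9, giving x* = 206·(1 - 0.535) = 95.8.
From dy/dt = 0: 0.00597·95.8 - 0.184 = 0.0462z*, so z* = 0.388/0.0462 = 8.4.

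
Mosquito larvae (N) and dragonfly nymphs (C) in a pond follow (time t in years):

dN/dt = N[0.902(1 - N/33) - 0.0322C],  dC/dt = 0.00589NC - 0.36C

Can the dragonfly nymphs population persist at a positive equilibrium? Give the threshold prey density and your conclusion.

Threshold N = 61.1; K < 61.1, so no, the predator goes extinct.

The predator equation gives dC/dt > 0 only when N > 0.36/0.00589 = 61.1.
Without the predator, N → K = 33. Since 33 < 61.1, the predator cannot invade.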